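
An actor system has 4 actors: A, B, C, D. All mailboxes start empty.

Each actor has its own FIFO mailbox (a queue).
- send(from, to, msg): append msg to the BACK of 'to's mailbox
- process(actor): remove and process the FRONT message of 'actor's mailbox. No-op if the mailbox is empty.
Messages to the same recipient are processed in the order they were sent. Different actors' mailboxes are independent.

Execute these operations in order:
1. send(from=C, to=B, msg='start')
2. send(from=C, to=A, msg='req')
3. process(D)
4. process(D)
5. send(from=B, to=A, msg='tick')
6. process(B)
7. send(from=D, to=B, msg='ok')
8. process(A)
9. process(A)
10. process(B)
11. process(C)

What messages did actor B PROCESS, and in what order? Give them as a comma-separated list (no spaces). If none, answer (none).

After 1 (send(from=C, to=B, msg='start')): A:[] B:[start] C:[] D:[]
After 2 (send(from=C, to=A, msg='req')): A:[req] B:[start] C:[] D:[]
After 3 (process(D)): A:[req] B:[start] C:[] D:[]
After 4 (process(D)): A:[req] B:[start] C:[] D:[]
After 5 (send(from=B, to=A, msg='tick')): A:[req,tick] B:[start] C:[] D:[]
After 6 (process(B)): A:[req,tick] B:[] C:[] D:[]
After 7 (send(from=D, to=B, msg='ok')): A:[req,tick] B:[ok] C:[] D:[]
After 8 (process(A)): A:[tick] B:[ok] C:[] D:[]
After 9 (process(A)): A:[] B:[ok] C:[] D:[]
After 10 (process(B)): A:[] B:[] C:[] D:[]
After 11 (process(C)): A:[] B:[] C:[] D:[]

Answer: start,ok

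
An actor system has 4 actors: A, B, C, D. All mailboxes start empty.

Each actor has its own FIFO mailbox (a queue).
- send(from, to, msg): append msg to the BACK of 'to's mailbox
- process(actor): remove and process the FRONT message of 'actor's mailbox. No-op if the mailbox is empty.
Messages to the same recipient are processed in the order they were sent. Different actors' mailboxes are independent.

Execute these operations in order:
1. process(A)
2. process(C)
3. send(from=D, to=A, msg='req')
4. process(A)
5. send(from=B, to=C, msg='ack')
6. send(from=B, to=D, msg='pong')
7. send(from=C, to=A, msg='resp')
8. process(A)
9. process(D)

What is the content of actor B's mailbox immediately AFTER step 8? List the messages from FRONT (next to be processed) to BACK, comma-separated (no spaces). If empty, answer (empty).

After 1 (process(A)): A:[] B:[] C:[] D:[]
After 2 (process(C)): A:[] B:[] C:[] D:[]
After 3 (send(from=D, to=A, msg='req')): A:[req] B:[] C:[] D:[]
After 4 (process(A)): A:[] B:[] C:[] D:[]
After 5 (send(from=B, to=C, msg='ack')): A:[] B:[] C:[ack] D:[]
After 6 (send(from=B, to=D, msg='pong')): A:[] B:[] C:[ack] D:[pong]
After 7 (send(from=C, to=A, msg='resp')): A:[resp] B:[] C:[ack] D:[pong]
After 8 (process(A)): A:[] B:[] C:[ack] D:[pong]

(empty)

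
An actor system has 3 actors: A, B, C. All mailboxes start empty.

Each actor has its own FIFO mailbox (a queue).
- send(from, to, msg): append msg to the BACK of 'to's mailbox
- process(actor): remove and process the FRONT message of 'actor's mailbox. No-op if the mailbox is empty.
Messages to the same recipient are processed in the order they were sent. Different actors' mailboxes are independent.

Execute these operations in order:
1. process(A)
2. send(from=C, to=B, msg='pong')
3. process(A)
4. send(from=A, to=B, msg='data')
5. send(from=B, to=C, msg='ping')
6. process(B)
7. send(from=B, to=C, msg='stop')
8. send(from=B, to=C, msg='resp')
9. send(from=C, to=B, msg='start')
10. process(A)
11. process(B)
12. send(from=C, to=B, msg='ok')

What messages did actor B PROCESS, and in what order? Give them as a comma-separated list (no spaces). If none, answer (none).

Answer: pong,data

Derivation:
After 1 (process(A)): A:[] B:[] C:[]
After 2 (send(from=C, to=B, msg='pong')): A:[] B:[pong] C:[]
After 3 (process(A)): A:[] B:[pong] C:[]
After 4 (send(from=A, to=B, msg='data')): A:[] B:[pong,data] C:[]
After 5 (send(from=B, to=C, msg='ping')): A:[] B:[pong,data] C:[ping]
After 6 (process(B)): A:[] B:[data] C:[ping]
After 7 (send(from=B, to=C, msg='stop')): A:[] B:[data] C:[ping,stop]
After 8 (send(from=B, to=C, msg='resp')): A:[] B:[data] C:[ping,stop,resp]
After 9 (send(from=C, to=B, msg='start')): A:[] B:[data,start] C:[ping,stop,resp]
After 10 (process(A)): A:[] B:[data,start] C:[ping,stop,resp]
After 11 (process(B)): A:[] B:[start] C:[ping,stop,resp]
After 12 (send(from=C, to=B, msg='ok')): A:[] B:[start,ok] C:[ping,stop,resp]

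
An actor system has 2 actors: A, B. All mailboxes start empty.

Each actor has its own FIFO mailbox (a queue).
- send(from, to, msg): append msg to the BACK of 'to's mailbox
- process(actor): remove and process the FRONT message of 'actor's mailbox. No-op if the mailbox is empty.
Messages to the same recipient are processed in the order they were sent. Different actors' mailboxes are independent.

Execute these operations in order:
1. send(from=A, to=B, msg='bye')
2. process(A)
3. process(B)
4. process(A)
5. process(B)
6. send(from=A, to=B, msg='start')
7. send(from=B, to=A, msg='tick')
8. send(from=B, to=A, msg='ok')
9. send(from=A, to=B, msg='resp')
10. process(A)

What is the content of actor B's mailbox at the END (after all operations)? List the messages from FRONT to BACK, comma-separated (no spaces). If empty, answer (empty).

After 1 (send(from=A, to=B, msg='bye')): A:[] B:[bye]
After 2 (process(A)): A:[] B:[bye]
After 3 (process(B)): A:[] B:[]
After 4 (process(A)): A:[] B:[]
After 5 (process(B)): A:[] B:[]
After 6 (send(from=A, to=B, msg='start')): A:[] B:[start]
After 7 (send(from=B, to=A, msg='tick')): A:[tick] B:[start]
After 8 (send(from=B, to=A, msg='ok')): A:[tick,ok] B:[start]
After 9 (send(from=A, to=B, msg='resp')): A:[tick,ok] B:[start,resp]
After 10 (process(A)): A:[ok] B:[start,resp]

Answer: start,resp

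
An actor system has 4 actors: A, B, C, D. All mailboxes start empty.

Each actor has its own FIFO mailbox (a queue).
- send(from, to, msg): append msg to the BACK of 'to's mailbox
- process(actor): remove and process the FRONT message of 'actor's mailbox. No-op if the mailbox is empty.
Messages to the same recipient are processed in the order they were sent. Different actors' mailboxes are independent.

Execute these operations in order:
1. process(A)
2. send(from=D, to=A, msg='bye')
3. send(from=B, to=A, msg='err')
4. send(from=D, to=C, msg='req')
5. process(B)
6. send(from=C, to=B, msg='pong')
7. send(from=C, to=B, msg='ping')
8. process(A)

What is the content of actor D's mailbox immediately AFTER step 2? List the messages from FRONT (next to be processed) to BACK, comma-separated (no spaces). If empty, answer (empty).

After 1 (process(A)): A:[] B:[] C:[] D:[]
After 2 (send(from=D, to=A, msg='bye')): A:[bye] B:[] C:[] D:[]

(empty)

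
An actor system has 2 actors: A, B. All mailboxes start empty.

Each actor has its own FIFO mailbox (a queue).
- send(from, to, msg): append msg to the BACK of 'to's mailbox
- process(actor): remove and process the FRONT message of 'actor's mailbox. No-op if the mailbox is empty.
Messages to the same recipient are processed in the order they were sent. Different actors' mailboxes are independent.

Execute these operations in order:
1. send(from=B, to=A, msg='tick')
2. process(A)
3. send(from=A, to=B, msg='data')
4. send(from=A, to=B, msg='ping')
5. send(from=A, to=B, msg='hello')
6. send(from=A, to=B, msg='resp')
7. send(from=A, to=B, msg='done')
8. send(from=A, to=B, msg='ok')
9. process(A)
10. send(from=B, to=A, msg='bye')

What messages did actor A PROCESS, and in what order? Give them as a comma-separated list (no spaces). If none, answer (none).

Answer: tick

Derivation:
After 1 (send(from=B, to=A, msg='tick')): A:[tick] B:[]
After 2 (process(A)): A:[] B:[]
After 3 (send(from=A, to=B, msg='data')): A:[] B:[data]
After 4 (send(from=A, to=B, msg='ping')): A:[] B:[data,ping]
After 5 (send(from=A, to=B, msg='hello')): A:[] B:[data,ping,hello]
After 6 (send(from=A, to=B, msg='resp')): A:[] B:[data,ping,hello,resp]
After 7 (send(from=A, to=B, msg='done')): A:[] B:[data,ping,hello,resp,done]
After 8 (send(from=A, to=B, msg='ok')): A:[] B:[data,ping,hello,resp,done,ok]
After 9 (process(A)): A:[] B:[data,ping,hello,resp,done,ok]
After 10 (send(from=B, to=A, msg='bye')): A:[bye] B:[data,ping,hello,resp,done,ok]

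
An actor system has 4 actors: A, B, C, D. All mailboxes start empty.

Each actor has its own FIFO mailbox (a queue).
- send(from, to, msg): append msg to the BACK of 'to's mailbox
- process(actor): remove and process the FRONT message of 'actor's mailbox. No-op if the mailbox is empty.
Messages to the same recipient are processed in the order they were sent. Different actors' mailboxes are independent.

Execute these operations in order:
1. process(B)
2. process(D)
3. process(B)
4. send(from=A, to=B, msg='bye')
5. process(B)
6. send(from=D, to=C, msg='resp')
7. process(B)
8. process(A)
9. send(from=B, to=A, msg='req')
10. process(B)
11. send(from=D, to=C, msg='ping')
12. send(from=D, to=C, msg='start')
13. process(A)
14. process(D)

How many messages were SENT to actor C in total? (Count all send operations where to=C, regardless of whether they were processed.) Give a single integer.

After 1 (process(B)): A:[] B:[] C:[] D:[]
After 2 (process(D)): A:[] B:[] C:[] D:[]
After 3 (process(B)): A:[] B:[] C:[] D:[]
After 4 (send(from=A, to=B, msg='bye')): A:[] B:[bye] C:[] D:[]
After 5 (process(B)): A:[] B:[] C:[] D:[]
After 6 (send(from=D, to=C, msg='resp')): A:[] B:[] C:[resp] D:[]
After 7 (process(B)): A:[] B:[] C:[resp] D:[]
After 8 (process(A)): A:[] B:[] C:[resp] D:[]
After 9 (send(from=B, to=A, msg='req')): A:[req] B:[] C:[resp] D:[]
After 10 (process(B)): A:[req] B:[] C:[resp] D:[]
After 11 (send(from=D, to=C, msg='ping')): A:[req] B:[] C:[resp,ping] D:[]
After 12 (send(from=D, to=C, msg='start')): A:[req] B:[] C:[resp,ping,start] D:[]
After 13 (process(A)): A:[] B:[] C:[resp,ping,start] D:[]
After 14 (process(D)): A:[] B:[] C:[resp,ping,start] D:[]

Answer: 3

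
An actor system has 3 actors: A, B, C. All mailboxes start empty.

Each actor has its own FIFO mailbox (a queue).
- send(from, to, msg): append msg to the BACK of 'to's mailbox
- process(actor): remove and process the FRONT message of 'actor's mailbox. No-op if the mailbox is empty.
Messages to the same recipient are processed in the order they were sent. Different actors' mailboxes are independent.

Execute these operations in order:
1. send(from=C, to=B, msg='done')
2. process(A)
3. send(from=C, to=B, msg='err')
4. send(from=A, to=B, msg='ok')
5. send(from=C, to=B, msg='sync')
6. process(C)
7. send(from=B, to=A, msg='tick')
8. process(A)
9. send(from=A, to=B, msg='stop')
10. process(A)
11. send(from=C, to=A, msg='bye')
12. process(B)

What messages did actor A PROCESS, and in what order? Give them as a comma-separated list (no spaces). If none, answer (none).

After 1 (send(from=C, to=B, msg='done')): A:[] B:[done] C:[]
After 2 (process(A)): A:[] B:[done] C:[]
After 3 (send(from=C, to=B, msg='err')): A:[] B:[done,err] C:[]
After 4 (send(from=A, to=B, msg='ok')): A:[] B:[done,err,ok] C:[]
After 5 (send(from=C, to=B, msg='sync')): A:[] B:[done,err,ok,sync] C:[]
After 6 (process(C)): A:[] B:[done,err,ok,sync] C:[]
After 7 (send(from=B, to=A, msg='tick')): A:[tick] B:[done,err,ok,sync] C:[]
After 8 (process(A)): A:[] B:[done,err,ok,sync] C:[]
After 9 (send(from=A, to=B, msg='stop')): A:[] B:[done,err,ok,sync,stop] C:[]
After 10 (process(A)): A:[] B:[done,err,ok,sync,stop] C:[]
After 11 (send(from=C, to=A, msg='bye')): A:[bye] B:[done,err,ok,sync,stop] C:[]
After 12 (process(B)): A:[bye] B:[err,ok,sync,stop] C:[]

Answer: tick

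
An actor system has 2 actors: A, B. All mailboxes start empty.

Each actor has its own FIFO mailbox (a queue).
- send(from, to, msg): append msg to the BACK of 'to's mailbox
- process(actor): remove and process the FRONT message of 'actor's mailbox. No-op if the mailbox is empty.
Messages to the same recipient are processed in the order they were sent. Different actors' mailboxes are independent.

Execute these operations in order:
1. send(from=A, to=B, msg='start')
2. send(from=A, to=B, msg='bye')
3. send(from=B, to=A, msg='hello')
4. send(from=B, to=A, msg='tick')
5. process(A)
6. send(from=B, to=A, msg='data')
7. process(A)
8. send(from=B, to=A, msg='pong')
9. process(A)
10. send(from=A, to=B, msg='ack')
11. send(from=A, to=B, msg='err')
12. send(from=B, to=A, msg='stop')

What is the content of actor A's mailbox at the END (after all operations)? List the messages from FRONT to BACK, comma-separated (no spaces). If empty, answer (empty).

After 1 (send(from=A, to=B, msg='start')): A:[] B:[start]
After 2 (send(from=A, to=B, msg='bye')): A:[] B:[start,bye]
After 3 (send(from=B, to=A, msg='hello')): A:[hello] B:[start,bye]
After 4 (send(from=B, to=A, msg='tick')): A:[hello,tick] B:[start,bye]
After 5 (process(A)): A:[tick] B:[start,bye]
After 6 (send(from=B, to=A, msg='data')): A:[tick,data] B:[start,bye]
After 7 (process(A)): A:[data] B:[start,bye]
After 8 (send(from=B, to=A, msg='pong')): A:[data,pong] B:[start,bye]
After 9 (process(A)): A:[pong] B:[start,bye]
After 10 (send(from=A, to=B, msg='ack')): A:[pong] B:[start,bye,ack]
After 11 (send(from=A, to=B, msg='err')): A:[pong] B:[start,bye,ack,err]
After 12 (send(from=B, to=A, msg='stop')): A:[pong,stop] B:[start,bye,ack,err]

Answer: pong,stop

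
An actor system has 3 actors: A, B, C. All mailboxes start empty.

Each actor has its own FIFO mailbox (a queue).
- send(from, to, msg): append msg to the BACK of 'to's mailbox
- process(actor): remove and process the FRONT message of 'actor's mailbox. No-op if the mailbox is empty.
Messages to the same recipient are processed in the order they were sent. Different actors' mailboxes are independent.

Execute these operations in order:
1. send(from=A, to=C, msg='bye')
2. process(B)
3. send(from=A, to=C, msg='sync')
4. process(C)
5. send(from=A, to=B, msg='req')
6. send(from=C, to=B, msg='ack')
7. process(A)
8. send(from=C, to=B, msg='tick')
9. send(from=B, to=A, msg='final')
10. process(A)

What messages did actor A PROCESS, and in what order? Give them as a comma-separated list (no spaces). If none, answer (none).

After 1 (send(from=A, to=C, msg='bye')): A:[] B:[] C:[bye]
After 2 (process(B)): A:[] B:[] C:[bye]
After 3 (send(from=A, to=C, msg='sync')): A:[] B:[] C:[bye,sync]
After 4 (process(C)): A:[] B:[] C:[sync]
After 5 (send(from=A, to=B, msg='req')): A:[] B:[req] C:[sync]
After 6 (send(from=C, to=B, msg='ack')): A:[] B:[req,ack] C:[sync]
After 7 (process(A)): A:[] B:[req,ack] C:[sync]
After 8 (send(from=C, to=B, msg='tick')): A:[] B:[req,ack,tick] C:[sync]
After 9 (send(from=B, to=A, msg='final')): A:[final] B:[req,ack,tick] C:[sync]
After 10 (process(A)): A:[] B:[req,ack,tick] C:[sync]

Answer: final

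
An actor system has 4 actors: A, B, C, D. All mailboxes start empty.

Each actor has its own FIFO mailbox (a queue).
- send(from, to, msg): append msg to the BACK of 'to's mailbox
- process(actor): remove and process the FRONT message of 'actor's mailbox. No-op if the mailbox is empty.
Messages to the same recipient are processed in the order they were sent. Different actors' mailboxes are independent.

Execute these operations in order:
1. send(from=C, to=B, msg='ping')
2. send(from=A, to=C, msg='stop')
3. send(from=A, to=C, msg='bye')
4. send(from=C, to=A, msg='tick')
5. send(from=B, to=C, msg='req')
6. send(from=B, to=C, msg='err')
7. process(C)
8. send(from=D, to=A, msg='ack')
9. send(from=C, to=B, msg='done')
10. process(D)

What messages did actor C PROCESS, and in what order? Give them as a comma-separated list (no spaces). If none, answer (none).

After 1 (send(from=C, to=B, msg='ping')): A:[] B:[ping] C:[] D:[]
After 2 (send(from=A, to=C, msg='stop')): A:[] B:[ping] C:[stop] D:[]
After 3 (send(from=A, to=C, msg='bye')): A:[] B:[ping] C:[stop,bye] D:[]
After 4 (send(from=C, to=A, msg='tick')): A:[tick] B:[ping] C:[stop,bye] D:[]
After 5 (send(from=B, to=C, msg='req')): A:[tick] B:[ping] C:[stop,bye,req] D:[]
After 6 (send(from=B, to=C, msg='err')): A:[tick] B:[ping] C:[stop,bye,req,err] D:[]
After 7 (process(C)): A:[tick] B:[ping] C:[bye,req,err] D:[]
After 8 (send(from=D, to=A, msg='ack')): A:[tick,ack] B:[ping] C:[bye,req,err] D:[]
After 9 (send(from=C, to=B, msg='done')): A:[tick,ack] B:[ping,done] C:[bye,req,err] D:[]
After 10 (process(D)): A:[tick,ack] B:[ping,done] C:[bye,req,err] D:[]

Answer: stop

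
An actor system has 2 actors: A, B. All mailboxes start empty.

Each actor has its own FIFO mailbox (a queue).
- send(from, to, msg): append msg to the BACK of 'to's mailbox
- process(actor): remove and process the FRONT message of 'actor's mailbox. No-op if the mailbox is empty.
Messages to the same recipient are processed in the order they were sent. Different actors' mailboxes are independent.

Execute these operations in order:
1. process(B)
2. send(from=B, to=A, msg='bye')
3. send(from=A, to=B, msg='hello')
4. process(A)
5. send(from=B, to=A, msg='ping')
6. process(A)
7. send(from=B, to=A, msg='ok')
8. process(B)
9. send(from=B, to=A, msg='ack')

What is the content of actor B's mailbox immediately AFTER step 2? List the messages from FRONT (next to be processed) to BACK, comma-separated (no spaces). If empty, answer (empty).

After 1 (process(B)): A:[] B:[]
After 2 (send(from=B, to=A, msg='bye')): A:[bye] B:[]

(empty)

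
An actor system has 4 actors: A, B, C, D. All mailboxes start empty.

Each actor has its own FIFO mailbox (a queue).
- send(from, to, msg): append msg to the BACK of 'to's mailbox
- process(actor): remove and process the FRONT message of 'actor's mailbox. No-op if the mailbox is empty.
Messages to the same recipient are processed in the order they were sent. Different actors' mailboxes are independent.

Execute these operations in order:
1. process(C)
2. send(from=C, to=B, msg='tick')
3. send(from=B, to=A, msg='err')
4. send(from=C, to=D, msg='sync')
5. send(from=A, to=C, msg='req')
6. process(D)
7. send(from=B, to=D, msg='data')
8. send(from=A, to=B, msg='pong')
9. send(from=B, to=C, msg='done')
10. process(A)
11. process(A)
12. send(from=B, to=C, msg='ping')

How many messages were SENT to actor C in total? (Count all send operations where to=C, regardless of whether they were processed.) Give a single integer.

Answer: 3

Derivation:
After 1 (process(C)): A:[] B:[] C:[] D:[]
After 2 (send(from=C, to=B, msg='tick')): A:[] B:[tick] C:[] D:[]
After 3 (send(from=B, to=A, msg='err')): A:[err] B:[tick] C:[] D:[]
After 4 (send(from=C, to=D, msg='sync')): A:[err] B:[tick] C:[] D:[sync]
After 5 (send(from=A, to=C, msg='req')): A:[err] B:[tick] C:[req] D:[sync]
After 6 (process(D)): A:[err] B:[tick] C:[req] D:[]
After 7 (send(from=B, to=D, msg='data')): A:[err] B:[tick] C:[req] D:[data]
After 8 (send(from=A, to=B, msg='pong')): A:[err] B:[tick,pong] C:[req] D:[data]
After 9 (send(from=B, to=C, msg='done')): A:[err] B:[tick,pong] C:[req,done] D:[data]
After 10 (process(A)): A:[] B:[tick,pong] C:[req,done] D:[data]
After 11 (process(A)): A:[] B:[tick,pong] C:[req,done] D:[data]
After 12 (send(from=B, to=C, msg='ping')): A:[] B:[tick,pong] C:[req,done,ping] D:[data]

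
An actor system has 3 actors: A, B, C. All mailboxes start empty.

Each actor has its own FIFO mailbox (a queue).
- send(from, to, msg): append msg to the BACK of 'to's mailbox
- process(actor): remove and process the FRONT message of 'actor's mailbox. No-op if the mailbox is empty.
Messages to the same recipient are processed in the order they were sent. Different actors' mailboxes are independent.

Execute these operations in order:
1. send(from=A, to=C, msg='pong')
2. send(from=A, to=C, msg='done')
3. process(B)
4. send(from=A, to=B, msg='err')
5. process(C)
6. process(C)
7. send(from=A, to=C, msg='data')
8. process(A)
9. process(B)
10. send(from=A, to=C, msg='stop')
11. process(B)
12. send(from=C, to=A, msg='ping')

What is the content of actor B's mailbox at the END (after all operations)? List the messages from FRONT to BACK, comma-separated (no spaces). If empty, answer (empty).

Answer: (empty)

Derivation:
After 1 (send(from=A, to=C, msg='pong')): A:[] B:[] C:[pong]
After 2 (send(from=A, to=C, msg='done')): A:[] B:[] C:[pong,done]
After 3 (process(B)): A:[] B:[] C:[pong,done]
After 4 (send(from=A, to=B, msg='err')): A:[] B:[err] C:[pong,done]
After 5 (process(C)): A:[] B:[err] C:[done]
After 6 (process(C)): A:[] B:[err] C:[]
After 7 (send(from=A, to=C, msg='data')): A:[] B:[err] C:[data]
After 8 (process(A)): A:[] B:[err] C:[data]
After 9 (process(B)): A:[] B:[] C:[data]
After 10 (send(from=A, to=C, msg='stop')): A:[] B:[] C:[data,stop]
After 11 (process(B)): A:[] B:[] C:[data,stop]
After 12 (send(from=C, to=A, msg='ping')): A:[ping] B:[] C:[data,stop]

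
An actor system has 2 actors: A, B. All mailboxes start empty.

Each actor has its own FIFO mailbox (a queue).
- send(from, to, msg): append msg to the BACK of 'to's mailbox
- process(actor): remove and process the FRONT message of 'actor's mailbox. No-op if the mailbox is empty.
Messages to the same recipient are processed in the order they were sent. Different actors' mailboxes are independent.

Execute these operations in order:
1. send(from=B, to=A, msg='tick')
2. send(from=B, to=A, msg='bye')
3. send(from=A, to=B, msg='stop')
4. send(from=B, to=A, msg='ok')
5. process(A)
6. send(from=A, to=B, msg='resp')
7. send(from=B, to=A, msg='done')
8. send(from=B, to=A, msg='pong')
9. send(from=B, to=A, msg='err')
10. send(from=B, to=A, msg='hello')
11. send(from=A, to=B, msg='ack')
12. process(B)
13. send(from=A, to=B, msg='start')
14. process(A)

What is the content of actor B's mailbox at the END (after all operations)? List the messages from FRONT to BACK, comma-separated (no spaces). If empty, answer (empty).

After 1 (send(from=B, to=A, msg='tick')): A:[tick] B:[]
After 2 (send(from=B, to=A, msg='bye')): A:[tick,bye] B:[]
After 3 (send(from=A, to=B, msg='stop')): A:[tick,bye] B:[stop]
After 4 (send(from=B, to=A, msg='ok')): A:[tick,bye,ok] B:[stop]
After 5 (process(A)): A:[bye,ok] B:[stop]
After 6 (send(from=A, to=B, msg='resp')): A:[bye,ok] B:[stop,resp]
After 7 (send(from=B, to=A, msg='done')): A:[bye,ok,done] B:[stop,resp]
After 8 (send(from=B, to=A, msg='pong')): A:[bye,ok,done,pong] B:[stop,resp]
After 9 (send(from=B, to=A, msg='err')): A:[bye,ok,done,pong,err] B:[stop,resp]
After 10 (send(from=B, to=A, msg='hello')): A:[bye,ok,done,pong,err,hello] B:[stop,resp]
After 11 (send(from=A, to=B, msg='ack')): A:[bye,ok,done,pong,err,hello] B:[stop,resp,ack]
After 12 (process(B)): A:[bye,ok,done,pong,err,hello] B:[resp,ack]
After 13 (send(from=A, to=B, msg='start')): A:[bye,ok,done,pong,err,hello] B:[resp,ack,start]
After 14 (process(A)): A:[ok,done,pong,err,hello] B:[resp,ack,start]

Answer: resp,ack,start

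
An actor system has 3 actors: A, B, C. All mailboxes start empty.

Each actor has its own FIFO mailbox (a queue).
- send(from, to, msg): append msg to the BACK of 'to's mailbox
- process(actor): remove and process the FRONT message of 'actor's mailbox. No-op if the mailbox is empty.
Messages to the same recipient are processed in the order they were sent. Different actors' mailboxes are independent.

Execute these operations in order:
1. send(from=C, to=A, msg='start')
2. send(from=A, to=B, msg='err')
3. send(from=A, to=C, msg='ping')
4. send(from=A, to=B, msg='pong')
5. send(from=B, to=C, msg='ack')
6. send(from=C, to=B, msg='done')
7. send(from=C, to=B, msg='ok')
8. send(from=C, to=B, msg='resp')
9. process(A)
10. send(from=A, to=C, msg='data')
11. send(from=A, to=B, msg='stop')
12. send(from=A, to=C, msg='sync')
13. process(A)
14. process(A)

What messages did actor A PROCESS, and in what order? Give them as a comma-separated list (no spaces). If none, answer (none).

After 1 (send(from=C, to=A, msg='start')): A:[start] B:[] C:[]
After 2 (send(from=A, to=B, msg='err')): A:[start] B:[err] C:[]
After 3 (send(from=A, to=C, msg='ping')): A:[start] B:[err] C:[ping]
After 4 (send(from=A, to=B, msg='pong')): A:[start] B:[err,pong] C:[ping]
After 5 (send(from=B, to=C, msg='ack')): A:[start] B:[err,pong] C:[ping,ack]
After 6 (send(from=C, to=B, msg='done')): A:[start] B:[err,pong,done] C:[ping,ack]
After 7 (send(from=C, to=B, msg='ok')): A:[start] B:[err,pong,done,ok] C:[ping,ack]
After 8 (send(from=C, to=B, msg='resp')): A:[start] B:[err,pong,done,ok,resp] C:[ping,ack]
After 9 (process(A)): A:[] B:[err,pong,done,ok,resp] C:[ping,ack]
After 10 (send(from=A, to=C, msg='data')): A:[] B:[err,pong,done,ok,resp] C:[ping,ack,data]
After 11 (send(from=A, to=B, msg='stop')): A:[] B:[err,pong,done,ok,resp,stop] C:[ping,ack,data]
After 12 (send(from=A, to=C, msg='sync')): A:[] B:[err,pong,done,ok,resp,stop] C:[ping,ack,data,sync]
After 13 (process(A)): A:[] B:[err,pong,done,ok,resp,stop] C:[ping,ack,data,sync]
After 14 (process(A)): A:[] B:[err,pong,done,ok,resp,stop] C:[ping,ack,data,sync]

Answer: start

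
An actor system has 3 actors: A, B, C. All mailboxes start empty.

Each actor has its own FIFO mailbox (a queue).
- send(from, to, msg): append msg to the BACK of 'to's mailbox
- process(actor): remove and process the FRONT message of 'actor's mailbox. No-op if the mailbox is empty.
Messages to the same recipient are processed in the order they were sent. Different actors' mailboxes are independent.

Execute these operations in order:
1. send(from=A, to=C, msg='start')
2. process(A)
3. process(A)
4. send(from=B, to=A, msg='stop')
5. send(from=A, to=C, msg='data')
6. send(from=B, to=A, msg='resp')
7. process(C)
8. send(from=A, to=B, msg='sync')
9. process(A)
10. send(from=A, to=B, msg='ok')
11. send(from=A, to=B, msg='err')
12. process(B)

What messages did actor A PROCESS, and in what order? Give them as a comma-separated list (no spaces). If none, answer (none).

Answer: stop

Derivation:
After 1 (send(from=A, to=C, msg='start')): A:[] B:[] C:[start]
After 2 (process(A)): A:[] B:[] C:[start]
After 3 (process(A)): A:[] B:[] C:[start]
After 4 (send(from=B, to=A, msg='stop')): A:[stop] B:[] C:[start]
After 5 (send(from=A, to=C, msg='data')): A:[stop] B:[] C:[start,data]
After 6 (send(from=B, to=A, msg='resp')): A:[stop,resp] B:[] C:[start,data]
After 7 (process(C)): A:[stop,resp] B:[] C:[data]
After 8 (send(from=A, to=B, msg='sync')): A:[stop,resp] B:[sync] C:[data]
After 9 (process(A)): A:[resp] B:[sync] C:[data]
After 10 (send(from=A, to=B, msg='ok')): A:[resp] B:[sync,ok] C:[data]
After 11 (send(from=A, to=B, msg='err')): A:[resp] B:[sync,ok,err] C:[data]
After 12 (process(B)): A:[resp] B:[ok,err] C:[data]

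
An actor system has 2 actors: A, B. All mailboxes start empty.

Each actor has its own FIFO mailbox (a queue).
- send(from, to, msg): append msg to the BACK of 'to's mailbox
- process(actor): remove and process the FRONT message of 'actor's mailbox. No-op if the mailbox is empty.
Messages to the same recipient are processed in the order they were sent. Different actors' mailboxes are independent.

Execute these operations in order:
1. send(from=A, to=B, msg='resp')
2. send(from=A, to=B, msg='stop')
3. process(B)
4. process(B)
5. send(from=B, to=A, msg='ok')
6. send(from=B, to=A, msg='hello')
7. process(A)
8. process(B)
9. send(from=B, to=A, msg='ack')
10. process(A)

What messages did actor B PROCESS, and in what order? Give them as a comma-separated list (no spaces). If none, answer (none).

After 1 (send(from=A, to=B, msg='resp')): A:[] B:[resp]
After 2 (send(from=A, to=B, msg='stop')): A:[] B:[resp,stop]
After 3 (process(B)): A:[] B:[stop]
After 4 (process(B)): A:[] B:[]
After 5 (send(from=B, to=A, msg='ok')): A:[ok] B:[]
After 6 (send(from=B, to=A, msg='hello')): A:[ok,hello] B:[]
After 7 (process(A)): A:[hello] B:[]
After 8 (process(B)): A:[hello] B:[]
After 9 (send(from=B, to=A, msg='ack')): A:[hello,ack] B:[]
After 10 (process(A)): A:[ack] B:[]

Answer: resp,stop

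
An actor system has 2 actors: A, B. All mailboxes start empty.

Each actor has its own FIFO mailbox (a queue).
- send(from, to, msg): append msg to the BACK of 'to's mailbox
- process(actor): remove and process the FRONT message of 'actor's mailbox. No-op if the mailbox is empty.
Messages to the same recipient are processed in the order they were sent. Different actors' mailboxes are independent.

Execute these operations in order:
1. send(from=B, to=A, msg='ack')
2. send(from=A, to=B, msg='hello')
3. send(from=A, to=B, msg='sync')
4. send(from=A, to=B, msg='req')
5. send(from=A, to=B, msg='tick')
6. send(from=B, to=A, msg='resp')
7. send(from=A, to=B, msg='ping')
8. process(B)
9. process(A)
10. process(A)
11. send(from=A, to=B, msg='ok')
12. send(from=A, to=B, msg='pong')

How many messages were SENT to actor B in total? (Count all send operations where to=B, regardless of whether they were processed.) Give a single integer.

After 1 (send(from=B, to=A, msg='ack')): A:[ack] B:[]
After 2 (send(from=A, to=B, msg='hello')): A:[ack] B:[hello]
After 3 (send(from=A, to=B, msg='sync')): A:[ack] B:[hello,sync]
After 4 (send(from=A, to=B, msg='req')): A:[ack] B:[hello,sync,req]
After 5 (send(from=A, to=B, msg='tick')): A:[ack] B:[hello,sync,req,tick]
After 6 (send(from=B, to=A, msg='resp')): A:[ack,resp] B:[hello,sync,req,tick]
After 7 (send(from=A, to=B, msg='ping')): A:[ack,resp] B:[hello,sync,req,tick,ping]
After 8 (process(B)): A:[ack,resp] B:[sync,req,tick,ping]
After 9 (process(A)): A:[resp] B:[sync,req,tick,ping]
After 10 (process(A)): A:[] B:[sync,req,tick,ping]
After 11 (send(from=A, to=B, msg='ok')): A:[] B:[sync,req,tick,ping,ok]
After 12 (send(from=A, to=B, msg='pong')): A:[] B:[sync,req,tick,ping,ok,pong]

Answer: 7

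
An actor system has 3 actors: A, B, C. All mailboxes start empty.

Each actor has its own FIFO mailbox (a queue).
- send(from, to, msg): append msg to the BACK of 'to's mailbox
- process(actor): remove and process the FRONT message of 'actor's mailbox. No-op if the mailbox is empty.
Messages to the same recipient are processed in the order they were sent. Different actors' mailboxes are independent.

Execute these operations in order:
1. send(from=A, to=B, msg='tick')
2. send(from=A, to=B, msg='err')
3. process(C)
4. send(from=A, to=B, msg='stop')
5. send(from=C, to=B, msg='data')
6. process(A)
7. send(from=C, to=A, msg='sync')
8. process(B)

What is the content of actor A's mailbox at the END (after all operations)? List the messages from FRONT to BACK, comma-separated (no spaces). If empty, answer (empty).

After 1 (send(from=A, to=B, msg='tick')): A:[] B:[tick] C:[]
After 2 (send(from=A, to=B, msg='err')): A:[] B:[tick,err] C:[]
After 3 (process(C)): A:[] B:[tick,err] C:[]
After 4 (send(from=A, to=B, msg='stop')): A:[] B:[tick,err,stop] C:[]
After 5 (send(from=C, to=B, msg='data')): A:[] B:[tick,err,stop,data] C:[]
After 6 (process(A)): A:[] B:[tick,err,stop,data] C:[]
After 7 (send(from=C, to=A, msg='sync')): A:[sync] B:[tick,err,stop,data] C:[]
After 8 (process(B)): A:[sync] B:[err,stop,data] C:[]

Answer: sync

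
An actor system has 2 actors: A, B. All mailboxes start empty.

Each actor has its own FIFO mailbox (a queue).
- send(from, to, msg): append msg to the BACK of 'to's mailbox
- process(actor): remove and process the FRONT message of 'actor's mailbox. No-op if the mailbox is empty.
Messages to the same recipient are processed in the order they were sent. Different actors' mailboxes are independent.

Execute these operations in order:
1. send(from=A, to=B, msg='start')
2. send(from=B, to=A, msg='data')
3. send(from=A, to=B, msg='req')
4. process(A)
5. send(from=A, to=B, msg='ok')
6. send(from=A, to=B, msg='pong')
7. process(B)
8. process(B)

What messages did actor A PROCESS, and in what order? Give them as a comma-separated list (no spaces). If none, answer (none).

Answer: data

Derivation:
After 1 (send(from=A, to=B, msg='start')): A:[] B:[start]
After 2 (send(from=B, to=A, msg='data')): A:[data] B:[start]
After 3 (send(from=A, to=B, msg='req')): A:[data] B:[start,req]
After 4 (process(A)): A:[] B:[start,req]
After 5 (send(from=A, to=B, msg='ok')): A:[] B:[start,req,ok]
After 6 (send(from=A, to=B, msg='pong')): A:[] B:[start,req,ok,pong]
After 7 (process(B)): A:[] B:[req,ok,pong]
After 8 (process(B)): A:[] B:[ok,pong]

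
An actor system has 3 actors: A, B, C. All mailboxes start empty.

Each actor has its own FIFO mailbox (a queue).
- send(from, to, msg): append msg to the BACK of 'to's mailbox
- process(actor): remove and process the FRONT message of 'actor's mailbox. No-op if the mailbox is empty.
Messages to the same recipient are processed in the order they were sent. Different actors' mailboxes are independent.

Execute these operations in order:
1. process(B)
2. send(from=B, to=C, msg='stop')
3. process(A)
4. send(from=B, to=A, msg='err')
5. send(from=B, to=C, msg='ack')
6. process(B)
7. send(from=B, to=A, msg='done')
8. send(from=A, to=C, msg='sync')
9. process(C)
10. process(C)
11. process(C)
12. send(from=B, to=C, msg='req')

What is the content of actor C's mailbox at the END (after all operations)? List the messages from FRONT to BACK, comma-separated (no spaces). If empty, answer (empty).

After 1 (process(B)): A:[] B:[] C:[]
After 2 (send(from=B, to=C, msg='stop')): A:[] B:[] C:[stop]
After 3 (process(A)): A:[] B:[] C:[stop]
After 4 (send(from=B, to=A, msg='err')): A:[err] B:[] C:[stop]
After 5 (send(from=B, to=C, msg='ack')): A:[err] B:[] C:[stop,ack]
After 6 (process(B)): A:[err] B:[] C:[stop,ack]
After 7 (send(from=B, to=A, msg='done')): A:[err,done] B:[] C:[stop,ack]
After 8 (send(from=A, to=C, msg='sync')): A:[err,done] B:[] C:[stop,ack,sync]
After 9 (process(C)): A:[err,done] B:[] C:[ack,sync]
After 10 (process(C)): A:[err,done] B:[] C:[sync]
After 11 (process(C)): A:[err,done] B:[] C:[]
After 12 (send(from=B, to=C, msg='req')): A:[err,done] B:[] C:[req]

Answer: req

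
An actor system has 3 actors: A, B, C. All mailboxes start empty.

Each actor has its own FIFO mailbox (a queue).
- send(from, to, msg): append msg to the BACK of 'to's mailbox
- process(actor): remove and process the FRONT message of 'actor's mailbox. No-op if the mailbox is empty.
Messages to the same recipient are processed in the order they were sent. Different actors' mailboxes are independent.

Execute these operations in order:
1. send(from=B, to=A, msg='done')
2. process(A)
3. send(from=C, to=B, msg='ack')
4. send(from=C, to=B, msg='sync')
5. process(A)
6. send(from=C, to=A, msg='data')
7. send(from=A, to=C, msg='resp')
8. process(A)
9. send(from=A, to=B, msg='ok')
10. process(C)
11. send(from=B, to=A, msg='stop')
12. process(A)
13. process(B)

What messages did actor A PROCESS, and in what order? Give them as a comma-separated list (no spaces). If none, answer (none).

Answer: done,data,stop

Derivation:
After 1 (send(from=B, to=A, msg='done')): A:[done] B:[] C:[]
After 2 (process(A)): A:[] B:[] C:[]
After 3 (send(from=C, to=B, msg='ack')): A:[] B:[ack] C:[]
After 4 (send(from=C, to=B, msg='sync')): A:[] B:[ack,sync] C:[]
After 5 (process(A)): A:[] B:[ack,sync] C:[]
After 6 (send(from=C, to=A, msg='data')): A:[data] B:[ack,sync] C:[]
After 7 (send(from=A, to=C, msg='resp')): A:[data] B:[ack,sync] C:[resp]
After 8 (process(A)): A:[] B:[ack,sync] C:[resp]
After 9 (send(from=A, to=B, msg='ok')): A:[] B:[ack,sync,ok] C:[resp]
After 10 (process(C)): A:[] B:[ack,sync,ok] C:[]
After 11 (send(from=B, to=A, msg='stop')): A:[stop] B:[ack,sync,ok] C:[]
After 12 (process(A)): A:[] B:[ack,sync,ok] C:[]
After 13 (process(B)): A:[] B:[sync,ok] C:[]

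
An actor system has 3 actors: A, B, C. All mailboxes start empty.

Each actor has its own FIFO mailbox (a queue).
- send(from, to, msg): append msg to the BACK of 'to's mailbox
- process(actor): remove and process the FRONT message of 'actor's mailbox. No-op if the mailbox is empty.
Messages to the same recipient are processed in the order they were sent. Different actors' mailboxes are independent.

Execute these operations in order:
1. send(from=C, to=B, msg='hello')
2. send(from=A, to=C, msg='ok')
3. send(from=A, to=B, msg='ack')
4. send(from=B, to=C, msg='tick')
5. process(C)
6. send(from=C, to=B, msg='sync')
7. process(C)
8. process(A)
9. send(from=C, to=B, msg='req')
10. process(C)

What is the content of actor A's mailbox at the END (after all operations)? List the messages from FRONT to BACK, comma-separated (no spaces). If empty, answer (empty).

After 1 (send(from=C, to=B, msg='hello')): A:[] B:[hello] C:[]
After 2 (send(from=A, to=C, msg='ok')): A:[] B:[hello] C:[ok]
After 3 (send(from=A, to=B, msg='ack')): A:[] B:[hello,ack] C:[ok]
After 4 (send(from=B, to=C, msg='tick')): A:[] B:[hello,ack] C:[ok,tick]
After 5 (process(C)): A:[] B:[hello,ack] C:[tick]
After 6 (send(from=C, to=B, msg='sync')): A:[] B:[hello,ack,sync] C:[tick]
After 7 (process(C)): A:[] B:[hello,ack,sync] C:[]
After 8 (process(A)): A:[] B:[hello,ack,sync] C:[]
After 9 (send(from=C, to=B, msg='req')): A:[] B:[hello,ack,sync,req] C:[]
After 10 (process(C)): A:[] B:[hello,ack,sync,req] C:[]

Answer: (empty)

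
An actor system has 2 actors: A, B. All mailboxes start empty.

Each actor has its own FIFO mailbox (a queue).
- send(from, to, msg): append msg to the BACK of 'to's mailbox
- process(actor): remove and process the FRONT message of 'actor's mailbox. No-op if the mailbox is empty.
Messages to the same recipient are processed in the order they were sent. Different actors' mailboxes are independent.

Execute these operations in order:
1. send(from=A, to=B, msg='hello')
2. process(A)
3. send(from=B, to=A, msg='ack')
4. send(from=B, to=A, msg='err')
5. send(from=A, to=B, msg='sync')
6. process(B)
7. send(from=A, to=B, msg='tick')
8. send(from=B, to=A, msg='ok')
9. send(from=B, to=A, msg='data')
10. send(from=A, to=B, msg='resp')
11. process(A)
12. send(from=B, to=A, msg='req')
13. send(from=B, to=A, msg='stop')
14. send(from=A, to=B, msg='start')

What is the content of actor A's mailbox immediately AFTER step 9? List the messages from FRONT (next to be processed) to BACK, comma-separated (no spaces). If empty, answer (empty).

After 1 (send(from=A, to=B, msg='hello')): A:[] B:[hello]
After 2 (process(A)): A:[] B:[hello]
After 3 (send(from=B, to=A, msg='ack')): A:[ack] B:[hello]
After 4 (send(from=B, to=A, msg='err')): A:[ack,err] B:[hello]
After 5 (send(from=A, to=B, msg='sync')): A:[ack,err] B:[hello,sync]
After 6 (process(B)): A:[ack,err] B:[sync]
After 7 (send(from=A, to=B, msg='tick')): A:[ack,err] B:[sync,tick]
After 8 (send(from=B, to=A, msg='ok')): A:[ack,err,ok] B:[sync,tick]
After 9 (send(from=B, to=A, msg='data')): A:[ack,err,ok,data] B:[sync,tick]

ack,err,ok,data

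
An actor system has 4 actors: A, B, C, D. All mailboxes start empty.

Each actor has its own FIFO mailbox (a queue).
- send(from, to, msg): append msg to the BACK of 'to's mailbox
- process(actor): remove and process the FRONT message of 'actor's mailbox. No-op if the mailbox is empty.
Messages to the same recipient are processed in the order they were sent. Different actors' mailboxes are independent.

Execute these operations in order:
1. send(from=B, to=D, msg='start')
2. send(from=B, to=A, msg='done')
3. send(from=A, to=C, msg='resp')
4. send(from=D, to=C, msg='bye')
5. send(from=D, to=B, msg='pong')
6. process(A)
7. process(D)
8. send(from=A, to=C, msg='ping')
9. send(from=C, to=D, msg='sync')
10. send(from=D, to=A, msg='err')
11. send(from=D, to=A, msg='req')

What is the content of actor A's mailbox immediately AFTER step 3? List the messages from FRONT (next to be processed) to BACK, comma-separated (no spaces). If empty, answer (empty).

After 1 (send(from=B, to=D, msg='start')): A:[] B:[] C:[] D:[start]
After 2 (send(from=B, to=A, msg='done')): A:[done] B:[] C:[] D:[start]
After 3 (send(from=A, to=C, msg='resp')): A:[done] B:[] C:[resp] D:[start]

done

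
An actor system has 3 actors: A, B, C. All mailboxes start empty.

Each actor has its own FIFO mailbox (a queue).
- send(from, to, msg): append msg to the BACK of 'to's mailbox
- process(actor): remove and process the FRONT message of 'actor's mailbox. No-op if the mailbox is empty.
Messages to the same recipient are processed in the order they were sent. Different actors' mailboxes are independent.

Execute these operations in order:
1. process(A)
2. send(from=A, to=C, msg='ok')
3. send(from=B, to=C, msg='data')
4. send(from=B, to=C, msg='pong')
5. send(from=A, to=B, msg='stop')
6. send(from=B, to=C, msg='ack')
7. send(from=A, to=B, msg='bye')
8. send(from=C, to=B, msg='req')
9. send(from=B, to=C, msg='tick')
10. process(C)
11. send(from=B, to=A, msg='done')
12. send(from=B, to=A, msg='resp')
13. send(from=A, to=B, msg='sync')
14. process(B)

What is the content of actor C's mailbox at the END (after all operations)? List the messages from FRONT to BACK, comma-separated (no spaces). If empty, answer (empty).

Answer: data,pong,ack,tick

Derivation:
After 1 (process(A)): A:[] B:[] C:[]
After 2 (send(from=A, to=C, msg='ok')): A:[] B:[] C:[ok]
After 3 (send(from=B, to=C, msg='data')): A:[] B:[] C:[ok,data]
After 4 (send(from=B, to=C, msg='pong')): A:[] B:[] C:[ok,data,pong]
After 5 (send(from=A, to=B, msg='stop')): A:[] B:[stop] C:[ok,data,pong]
After 6 (send(from=B, to=C, msg='ack')): A:[] B:[stop] C:[ok,data,pong,ack]
After 7 (send(from=A, to=B, msg='bye')): A:[] B:[stop,bye] C:[ok,data,pong,ack]
After 8 (send(from=C, to=B, msg='req')): A:[] B:[stop,bye,req] C:[ok,data,pong,ack]
After 9 (send(from=B, to=C, msg='tick')): A:[] B:[stop,bye,req] C:[ok,data,pong,ack,tick]
After 10 (process(C)): A:[] B:[stop,bye,req] C:[data,pong,ack,tick]
After 11 (send(from=B, to=A, msg='done')): A:[done] B:[stop,bye,req] C:[data,pong,ack,tick]
After 12 (send(from=B, to=A, msg='resp')): A:[done,resp] B:[stop,bye,req] C:[data,pong,ack,tick]
After 13 (send(from=A, to=B, msg='sync')): A:[done,resp] B:[stop,bye,req,sync] C:[data,pong,ack,tick]
After 14 (process(B)): A:[done,resp] B:[bye,req,sync] C:[data,pong,ack,tick]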